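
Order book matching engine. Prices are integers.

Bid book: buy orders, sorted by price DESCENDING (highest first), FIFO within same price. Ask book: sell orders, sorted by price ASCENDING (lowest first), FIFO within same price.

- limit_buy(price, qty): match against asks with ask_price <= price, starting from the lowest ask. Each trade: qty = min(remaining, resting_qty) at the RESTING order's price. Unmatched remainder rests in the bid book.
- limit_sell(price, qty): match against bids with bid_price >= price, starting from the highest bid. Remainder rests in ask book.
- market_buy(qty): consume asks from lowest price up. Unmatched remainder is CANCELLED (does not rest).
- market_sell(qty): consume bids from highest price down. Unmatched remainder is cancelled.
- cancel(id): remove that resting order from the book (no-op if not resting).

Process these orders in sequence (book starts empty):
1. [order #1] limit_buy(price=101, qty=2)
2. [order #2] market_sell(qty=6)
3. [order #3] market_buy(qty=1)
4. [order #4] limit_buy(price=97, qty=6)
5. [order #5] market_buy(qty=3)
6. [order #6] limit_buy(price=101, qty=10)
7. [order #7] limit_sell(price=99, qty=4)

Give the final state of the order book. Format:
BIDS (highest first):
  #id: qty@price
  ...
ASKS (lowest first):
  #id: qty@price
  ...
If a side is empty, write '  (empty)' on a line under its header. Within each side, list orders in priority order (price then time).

Answer: BIDS (highest first):
  #6: 6@101
  #4: 6@97
ASKS (lowest first):
  (empty)

Derivation:
After op 1 [order #1] limit_buy(price=101, qty=2): fills=none; bids=[#1:2@101] asks=[-]
After op 2 [order #2] market_sell(qty=6): fills=#1x#2:2@101; bids=[-] asks=[-]
After op 3 [order #3] market_buy(qty=1): fills=none; bids=[-] asks=[-]
After op 4 [order #4] limit_buy(price=97, qty=6): fills=none; bids=[#4:6@97] asks=[-]
After op 5 [order #5] market_buy(qty=3): fills=none; bids=[#4:6@97] asks=[-]
After op 6 [order #6] limit_buy(price=101, qty=10): fills=none; bids=[#6:10@101 #4:6@97] asks=[-]
After op 7 [order #7] limit_sell(price=99, qty=4): fills=#6x#7:4@101; bids=[#6:6@101 #4:6@97] asks=[-]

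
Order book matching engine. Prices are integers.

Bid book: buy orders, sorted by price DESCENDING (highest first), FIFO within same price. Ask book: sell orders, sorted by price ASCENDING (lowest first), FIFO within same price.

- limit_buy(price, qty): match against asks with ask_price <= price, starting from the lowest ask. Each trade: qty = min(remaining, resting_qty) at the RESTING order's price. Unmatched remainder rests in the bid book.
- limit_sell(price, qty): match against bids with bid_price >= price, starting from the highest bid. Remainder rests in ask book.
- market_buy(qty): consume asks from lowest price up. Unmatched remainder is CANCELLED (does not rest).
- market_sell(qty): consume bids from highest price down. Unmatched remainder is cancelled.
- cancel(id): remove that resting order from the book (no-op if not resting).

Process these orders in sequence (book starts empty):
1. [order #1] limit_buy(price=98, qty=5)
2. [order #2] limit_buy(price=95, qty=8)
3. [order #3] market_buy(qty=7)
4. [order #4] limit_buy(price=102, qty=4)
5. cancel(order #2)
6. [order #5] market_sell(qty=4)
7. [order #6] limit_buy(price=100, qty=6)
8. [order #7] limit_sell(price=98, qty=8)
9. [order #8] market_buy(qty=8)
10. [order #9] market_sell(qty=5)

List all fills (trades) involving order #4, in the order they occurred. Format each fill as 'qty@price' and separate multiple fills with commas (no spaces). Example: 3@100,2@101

Answer: 4@102

Derivation:
After op 1 [order #1] limit_buy(price=98, qty=5): fills=none; bids=[#1:5@98] asks=[-]
After op 2 [order #2] limit_buy(price=95, qty=8): fills=none; bids=[#1:5@98 #2:8@95] asks=[-]
After op 3 [order #3] market_buy(qty=7): fills=none; bids=[#1:5@98 #2:8@95] asks=[-]
After op 4 [order #4] limit_buy(price=102, qty=4): fills=none; bids=[#4:4@102 #1:5@98 #2:8@95] asks=[-]
After op 5 cancel(order #2): fills=none; bids=[#4:4@102 #1:5@98] asks=[-]
After op 6 [order #5] market_sell(qty=4): fills=#4x#5:4@102; bids=[#1:5@98] asks=[-]
After op 7 [order #6] limit_buy(price=100, qty=6): fills=none; bids=[#6:6@100 #1:5@98] asks=[-]
After op 8 [order #7] limit_sell(price=98, qty=8): fills=#6x#7:6@100 #1x#7:2@98; bids=[#1:3@98] asks=[-]
After op 9 [order #8] market_buy(qty=8): fills=none; bids=[#1:3@98] asks=[-]
After op 10 [order #9] market_sell(qty=5): fills=#1x#9:3@98; bids=[-] asks=[-]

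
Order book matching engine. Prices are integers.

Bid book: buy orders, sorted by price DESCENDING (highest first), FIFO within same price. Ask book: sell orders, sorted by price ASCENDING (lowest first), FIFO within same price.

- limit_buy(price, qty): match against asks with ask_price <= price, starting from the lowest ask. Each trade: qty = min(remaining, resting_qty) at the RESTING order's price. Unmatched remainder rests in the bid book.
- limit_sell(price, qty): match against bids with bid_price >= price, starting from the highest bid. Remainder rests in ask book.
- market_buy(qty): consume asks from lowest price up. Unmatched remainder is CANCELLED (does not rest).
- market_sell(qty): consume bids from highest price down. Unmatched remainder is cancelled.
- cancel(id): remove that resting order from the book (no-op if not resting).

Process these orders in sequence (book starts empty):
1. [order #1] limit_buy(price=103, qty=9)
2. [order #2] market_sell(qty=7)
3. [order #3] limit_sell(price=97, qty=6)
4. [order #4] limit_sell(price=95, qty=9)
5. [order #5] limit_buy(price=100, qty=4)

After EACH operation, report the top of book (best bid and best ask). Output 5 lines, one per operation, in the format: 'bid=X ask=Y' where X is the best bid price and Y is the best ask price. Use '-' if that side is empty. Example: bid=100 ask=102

Answer: bid=103 ask=-
bid=103 ask=-
bid=- ask=97
bid=- ask=95
bid=- ask=95

Derivation:
After op 1 [order #1] limit_buy(price=103, qty=9): fills=none; bids=[#1:9@103] asks=[-]
After op 2 [order #2] market_sell(qty=7): fills=#1x#2:7@103; bids=[#1:2@103] asks=[-]
After op 3 [order #3] limit_sell(price=97, qty=6): fills=#1x#3:2@103; bids=[-] asks=[#3:4@97]
After op 4 [order #4] limit_sell(price=95, qty=9): fills=none; bids=[-] asks=[#4:9@95 #3:4@97]
After op 5 [order #5] limit_buy(price=100, qty=4): fills=#5x#4:4@95; bids=[-] asks=[#4:5@95 #3:4@97]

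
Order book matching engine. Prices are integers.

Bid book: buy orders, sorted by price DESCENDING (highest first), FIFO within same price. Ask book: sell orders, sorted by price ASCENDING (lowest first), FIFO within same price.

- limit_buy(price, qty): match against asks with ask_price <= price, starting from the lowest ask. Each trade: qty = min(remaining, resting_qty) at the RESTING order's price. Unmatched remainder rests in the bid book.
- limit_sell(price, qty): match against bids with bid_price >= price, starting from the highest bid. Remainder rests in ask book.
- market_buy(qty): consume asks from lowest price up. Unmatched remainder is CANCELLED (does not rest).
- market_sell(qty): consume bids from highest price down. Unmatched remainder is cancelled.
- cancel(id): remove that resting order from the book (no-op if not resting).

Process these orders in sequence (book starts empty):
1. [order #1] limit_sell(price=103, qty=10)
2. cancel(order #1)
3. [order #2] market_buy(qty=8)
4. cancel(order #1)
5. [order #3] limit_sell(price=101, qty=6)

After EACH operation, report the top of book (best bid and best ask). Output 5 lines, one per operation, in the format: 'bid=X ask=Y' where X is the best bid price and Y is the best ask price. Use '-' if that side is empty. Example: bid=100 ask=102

After op 1 [order #1] limit_sell(price=103, qty=10): fills=none; bids=[-] asks=[#1:10@103]
After op 2 cancel(order #1): fills=none; bids=[-] asks=[-]
After op 3 [order #2] market_buy(qty=8): fills=none; bids=[-] asks=[-]
After op 4 cancel(order #1): fills=none; bids=[-] asks=[-]
After op 5 [order #3] limit_sell(price=101, qty=6): fills=none; bids=[-] asks=[#3:6@101]

Answer: bid=- ask=103
bid=- ask=-
bid=- ask=-
bid=- ask=-
bid=- ask=101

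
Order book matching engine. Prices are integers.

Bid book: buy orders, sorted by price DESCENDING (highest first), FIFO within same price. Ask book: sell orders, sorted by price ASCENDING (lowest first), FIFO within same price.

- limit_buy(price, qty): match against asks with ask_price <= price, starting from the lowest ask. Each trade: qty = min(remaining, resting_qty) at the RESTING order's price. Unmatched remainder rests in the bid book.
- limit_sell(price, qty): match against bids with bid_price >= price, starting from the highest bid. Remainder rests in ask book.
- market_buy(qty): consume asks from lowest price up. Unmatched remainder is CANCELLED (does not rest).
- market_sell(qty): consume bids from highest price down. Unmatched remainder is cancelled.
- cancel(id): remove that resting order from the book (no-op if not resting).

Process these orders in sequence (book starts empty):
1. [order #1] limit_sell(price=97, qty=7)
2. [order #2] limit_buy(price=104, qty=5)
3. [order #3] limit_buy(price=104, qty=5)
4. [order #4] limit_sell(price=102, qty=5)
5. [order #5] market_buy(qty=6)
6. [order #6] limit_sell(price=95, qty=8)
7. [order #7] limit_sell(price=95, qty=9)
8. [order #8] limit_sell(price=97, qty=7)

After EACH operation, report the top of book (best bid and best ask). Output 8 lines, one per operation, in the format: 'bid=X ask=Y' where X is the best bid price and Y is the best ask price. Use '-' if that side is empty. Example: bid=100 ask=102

Answer: bid=- ask=97
bid=- ask=97
bid=104 ask=-
bid=- ask=102
bid=- ask=-
bid=- ask=95
bid=- ask=95
bid=- ask=95

Derivation:
After op 1 [order #1] limit_sell(price=97, qty=7): fills=none; bids=[-] asks=[#1:7@97]
After op 2 [order #2] limit_buy(price=104, qty=5): fills=#2x#1:5@97; bids=[-] asks=[#1:2@97]
After op 3 [order #3] limit_buy(price=104, qty=5): fills=#3x#1:2@97; bids=[#3:3@104] asks=[-]
After op 4 [order #4] limit_sell(price=102, qty=5): fills=#3x#4:3@104; bids=[-] asks=[#4:2@102]
After op 5 [order #5] market_buy(qty=6): fills=#5x#4:2@102; bids=[-] asks=[-]
After op 6 [order #6] limit_sell(price=95, qty=8): fills=none; bids=[-] asks=[#6:8@95]
After op 7 [order #7] limit_sell(price=95, qty=9): fills=none; bids=[-] asks=[#6:8@95 #7:9@95]
After op 8 [order #8] limit_sell(price=97, qty=7): fills=none; bids=[-] asks=[#6:8@95 #7:9@95 #8:7@97]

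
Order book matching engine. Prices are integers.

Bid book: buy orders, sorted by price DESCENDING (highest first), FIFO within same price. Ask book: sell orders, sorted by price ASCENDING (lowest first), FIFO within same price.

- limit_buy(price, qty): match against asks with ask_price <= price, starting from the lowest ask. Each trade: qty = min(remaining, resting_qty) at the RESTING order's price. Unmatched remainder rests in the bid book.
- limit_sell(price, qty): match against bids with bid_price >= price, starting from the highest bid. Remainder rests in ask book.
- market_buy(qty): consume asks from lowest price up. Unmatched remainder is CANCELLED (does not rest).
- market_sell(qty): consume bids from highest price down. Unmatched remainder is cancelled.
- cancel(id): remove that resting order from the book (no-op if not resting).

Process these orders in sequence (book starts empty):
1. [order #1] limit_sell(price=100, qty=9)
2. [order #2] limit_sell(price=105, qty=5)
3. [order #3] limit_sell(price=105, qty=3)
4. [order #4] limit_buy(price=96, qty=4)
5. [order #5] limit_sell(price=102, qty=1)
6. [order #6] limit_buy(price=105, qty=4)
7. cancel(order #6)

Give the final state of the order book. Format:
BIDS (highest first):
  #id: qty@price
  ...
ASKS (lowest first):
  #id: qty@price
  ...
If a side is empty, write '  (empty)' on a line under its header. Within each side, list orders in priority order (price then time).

After op 1 [order #1] limit_sell(price=100, qty=9): fills=none; bids=[-] asks=[#1:9@100]
After op 2 [order #2] limit_sell(price=105, qty=5): fills=none; bids=[-] asks=[#1:9@100 #2:5@105]
After op 3 [order #3] limit_sell(price=105, qty=3): fills=none; bids=[-] asks=[#1:9@100 #2:5@105 #3:3@105]
After op 4 [order #4] limit_buy(price=96, qty=4): fills=none; bids=[#4:4@96] asks=[#1:9@100 #2:5@105 #3:3@105]
After op 5 [order #5] limit_sell(price=102, qty=1): fills=none; bids=[#4:4@96] asks=[#1:9@100 #5:1@102 #2:5@105 #3:3@105]
After op 6 [order #6] limit_buy(price=105, qty=4): fills=#6x#1:4@100; bids=[#4:4@96] asks=[#1:5@100 #5:1@102 #2:5@105 #3:3@105]
After op 7 cancel(order #6): fills=none; bids=[#4:4@96] asks=[#1:5@100 #5:1@102 #2:5@105 #3:3@105]

Answer: BIDS (highest first):
  #4: 4@96
ASKS (lowest first):
  #1: 5@100
  #5: 1@102
  #2: 5@105
  #3: 3@105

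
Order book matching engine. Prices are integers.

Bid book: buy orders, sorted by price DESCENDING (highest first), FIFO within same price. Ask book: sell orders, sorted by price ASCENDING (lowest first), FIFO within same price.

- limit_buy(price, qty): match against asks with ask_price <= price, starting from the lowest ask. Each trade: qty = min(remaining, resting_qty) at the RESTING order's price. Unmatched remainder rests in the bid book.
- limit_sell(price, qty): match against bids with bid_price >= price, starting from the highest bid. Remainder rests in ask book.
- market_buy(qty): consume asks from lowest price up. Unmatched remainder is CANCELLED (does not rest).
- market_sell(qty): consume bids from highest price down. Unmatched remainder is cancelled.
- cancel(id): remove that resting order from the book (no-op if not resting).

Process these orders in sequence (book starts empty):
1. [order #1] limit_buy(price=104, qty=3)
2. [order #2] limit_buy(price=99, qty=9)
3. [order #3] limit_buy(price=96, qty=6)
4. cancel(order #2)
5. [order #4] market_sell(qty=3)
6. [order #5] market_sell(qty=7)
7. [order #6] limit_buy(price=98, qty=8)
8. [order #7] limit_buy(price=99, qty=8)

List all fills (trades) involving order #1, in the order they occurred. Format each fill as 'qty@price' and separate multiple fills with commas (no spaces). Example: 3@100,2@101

After op 1 [order #1] limit_buy(price=104, qty=3): fills=none; bids=[#1:3@104] asks=[-]
After op 2 [order #2] limit_buy(price=99, qty=9): fills=none; bids=[#1:3@104 #2:9@99] asks=[-]
After op 3 [order #3] limit_buy(price=96, qty=6): fills=none; bids=[#1:3@104 #2:9@99 #3:6@96] asks=[-]
After op 4 cancel(order #2): fills=none; bids=[#1:3@104 #3:6@96] asks=[-]
After op 5 [order #4] market_sell(qty=3): fills=#1x#4:3@104; bids=[#3:6@96] asks=[-]
After op 6 [order #5] market_sell(qty=7): fills=#3x#5:6@96; bids=[-] asks=[-]
After op 7 [order #6] limit_buy(price=98, qty=8): fills=none; bids=[#6:8@98] asks=[-]
After op 8 [order #7] limit_buy(price=99, qty=8): fills=none; bids=[#7:8@99 #6:8@98] asks=[-]

Answer: 3@104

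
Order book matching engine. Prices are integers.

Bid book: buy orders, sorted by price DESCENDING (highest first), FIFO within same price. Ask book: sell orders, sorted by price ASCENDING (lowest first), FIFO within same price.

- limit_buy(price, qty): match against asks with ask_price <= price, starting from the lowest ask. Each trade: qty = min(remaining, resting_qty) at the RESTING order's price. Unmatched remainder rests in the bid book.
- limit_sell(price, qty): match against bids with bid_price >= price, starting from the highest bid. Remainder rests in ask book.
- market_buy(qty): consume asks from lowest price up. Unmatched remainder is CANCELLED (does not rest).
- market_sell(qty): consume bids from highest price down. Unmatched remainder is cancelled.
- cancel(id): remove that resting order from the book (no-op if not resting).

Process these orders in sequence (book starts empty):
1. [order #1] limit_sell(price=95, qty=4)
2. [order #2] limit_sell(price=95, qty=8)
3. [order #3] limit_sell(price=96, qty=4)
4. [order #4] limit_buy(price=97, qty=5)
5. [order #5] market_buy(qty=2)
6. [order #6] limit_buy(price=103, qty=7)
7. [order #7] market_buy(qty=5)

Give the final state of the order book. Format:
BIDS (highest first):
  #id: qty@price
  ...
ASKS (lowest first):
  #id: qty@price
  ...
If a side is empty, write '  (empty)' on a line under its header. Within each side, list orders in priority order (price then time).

Answer: BIDS (highest first):
  (empty)
ASKS (lowest first):
  (empty)

Derivation:
After op 1 [order #1] limit_sell(price=95, qty=4): fills=none; bids=[-] asks=[#1:4@95]
After op 2 [order #2] limit_sell(price=95, qty=8): fills=none; bids=[-] asks=[#1:4@95 #2:8@95]
After op 3 [order #3] limit_sell(price=96, qty=4): fills=none; bids=[-] asks=[#1:4@95 #2:8@95 #3:4@96]
After op 4 [order #4] limit_buy(price=97, qty=5): fills=#4x#1:4@95 #4x#2:1@95; bids=[-] asks=[#2:7@95 #3:4@96]
After op 5 [order #5] market_buy(qty=2): fills=#5x#2:2@95; bids=[-] asks=[#2:5@95 #3:4@96]
After op 6 [order #6] limit_buy(price=103, qty=7): fills=#6x#2:5@95 #6x#3:2@96; bids=[-] asks=[#3:2@96]
After op 7 [order #7] market_buy(qty=5): fills=#7x#3:2@96; bids=[-] asks=[-]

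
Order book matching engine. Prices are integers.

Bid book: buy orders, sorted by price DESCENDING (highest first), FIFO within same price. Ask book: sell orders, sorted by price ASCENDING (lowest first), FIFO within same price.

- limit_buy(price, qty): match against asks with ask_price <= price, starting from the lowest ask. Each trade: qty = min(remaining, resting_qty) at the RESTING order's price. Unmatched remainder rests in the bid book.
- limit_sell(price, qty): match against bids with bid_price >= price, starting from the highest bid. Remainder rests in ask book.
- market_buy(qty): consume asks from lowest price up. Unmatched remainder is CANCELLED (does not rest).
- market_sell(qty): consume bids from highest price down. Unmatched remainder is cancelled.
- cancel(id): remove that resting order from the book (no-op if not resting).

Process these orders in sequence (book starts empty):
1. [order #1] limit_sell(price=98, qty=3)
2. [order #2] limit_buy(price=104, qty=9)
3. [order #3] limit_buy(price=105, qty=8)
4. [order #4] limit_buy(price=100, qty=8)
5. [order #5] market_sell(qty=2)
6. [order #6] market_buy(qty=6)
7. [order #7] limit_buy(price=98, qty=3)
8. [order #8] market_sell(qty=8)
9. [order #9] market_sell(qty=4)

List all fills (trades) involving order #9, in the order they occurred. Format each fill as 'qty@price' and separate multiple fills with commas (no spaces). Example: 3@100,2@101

Answer: 4@104

Derivation:
After op 1 [order #1] limit_sell(price=98, qty=3): fills=none; bids=[-] asks=[#1:3@98]
After op 2 [order #2] limit_buy(price=104, qty=9): fills=#2x#1:3@98; bids=[#2:6@104] asks=[-]
After op 3 [order #3] limit_buy(price=105, qty=8): fills=none; bids=[#3:8@105 #2:6@104] asks=[-]
After op 4 [order #4] limit_buy(price=100, qty=8): fills=none; bids=[#3:8@105 #2:6@104 #4:8@100] asks=[-]
After op 5 [order #5] market_sell(qty=2): fills=#3x#5:2@105; bids=[#3:6@105 #2:6@104 #4:8@100] asks=[-]
After op 6 [order #6] market_buy(qty=6): fills=none; bids=[#3:6@105 #2:6@104 #4:8@100] asks=[-]
After op 7 [order #7] limit_buy(price=98, qty=3): fills=none; bids=[#3:6@105 #2:6@104 #4:8@100 #7:3@98] asks=[-]
After op 8 [order #8] market_sell(qty=8): fills=#3x#8:6@105 #2x#8:2@104; bids=[#2:4@104 #4:8@100 #7:3@98] asks=[-]
After op 9 [order #9] market_sell(qty=4): fills=#2x#9:4@104; bids=[#4:8@100 #7:3@98] asks=[-]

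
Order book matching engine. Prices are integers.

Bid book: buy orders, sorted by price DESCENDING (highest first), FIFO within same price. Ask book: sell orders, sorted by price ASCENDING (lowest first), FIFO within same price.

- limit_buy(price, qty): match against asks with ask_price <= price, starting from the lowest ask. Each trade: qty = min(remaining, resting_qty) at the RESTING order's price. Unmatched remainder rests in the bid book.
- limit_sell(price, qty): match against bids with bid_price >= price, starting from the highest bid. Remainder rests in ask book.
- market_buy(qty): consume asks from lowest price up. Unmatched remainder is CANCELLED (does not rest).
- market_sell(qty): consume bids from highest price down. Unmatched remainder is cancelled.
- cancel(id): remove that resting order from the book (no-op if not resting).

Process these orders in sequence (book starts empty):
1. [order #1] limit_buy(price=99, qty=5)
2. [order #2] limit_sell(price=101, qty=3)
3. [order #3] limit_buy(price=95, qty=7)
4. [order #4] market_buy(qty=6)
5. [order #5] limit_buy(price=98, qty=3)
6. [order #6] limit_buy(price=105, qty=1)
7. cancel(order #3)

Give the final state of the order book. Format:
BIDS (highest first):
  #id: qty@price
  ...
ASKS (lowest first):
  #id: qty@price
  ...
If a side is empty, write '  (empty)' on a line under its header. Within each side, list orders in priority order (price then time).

After op 1 [order #1] limit_buy(price=99, qty=5): fills=none; bids=[#1:5@99] asks=[-]
After op 2 [order #2] limit_sell(price=101, qty=3): fills=none; bids=[#1:5@99] asks=[#2:3@101]
After op 3 [order #3] limit_buy(price=95, qty=7): fills=none; bids=[#1:5@99 #3:7@95] asks=[#2:3@101]
After op 4 [order #4] market_buy(qty=6): fills=#4x#2:3@101; bids=[#1:5@99 #3:7@95] asks=[-]
After op 5 [order #5] limit_buy(price=98, qty=3): fills=none; bids=[#1:5@99 #5:3@98 #3:7@95] asks=[-]
After op 6 [order #6] limit_buy(price=105, qty=1): fills=none; bids=[#6:1@105 #1:5@99 #5:3@98 #3:7@95] asks=[-]
After op 7 cancel(order #3): fills=none; bids=[#6:1@105 #1:5@99 #5:3@98] asks=[-]

Answer: BIDS (highest first):
  #6: 1@105
  #1: 5@99
  #5: 3@98
ASKS (lowest first):
  (empty)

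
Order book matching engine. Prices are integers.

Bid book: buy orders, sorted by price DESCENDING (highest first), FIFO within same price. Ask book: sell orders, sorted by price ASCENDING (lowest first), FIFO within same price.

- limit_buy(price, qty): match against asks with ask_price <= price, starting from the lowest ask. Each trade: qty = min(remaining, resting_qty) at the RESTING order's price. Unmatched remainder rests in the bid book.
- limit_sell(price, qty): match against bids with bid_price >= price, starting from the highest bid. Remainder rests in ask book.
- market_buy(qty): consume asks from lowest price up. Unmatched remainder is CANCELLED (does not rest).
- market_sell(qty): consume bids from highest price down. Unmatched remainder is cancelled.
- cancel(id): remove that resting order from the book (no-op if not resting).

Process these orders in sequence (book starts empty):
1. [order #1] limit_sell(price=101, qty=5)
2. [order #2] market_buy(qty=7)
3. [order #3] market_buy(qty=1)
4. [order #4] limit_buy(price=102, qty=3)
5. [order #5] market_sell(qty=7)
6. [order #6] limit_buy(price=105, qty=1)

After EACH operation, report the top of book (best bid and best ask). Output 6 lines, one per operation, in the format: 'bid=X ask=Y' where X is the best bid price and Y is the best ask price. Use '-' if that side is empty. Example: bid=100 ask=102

Answer: bid=- ask=101
bid=- ask=-
bid=- ask=-
bid=102 ask=-
bid=- ask=-
bid=105 ask=-

Derivation:
After op 1 [order #1] limit_sell(price=101, qty=5): fills=none; bids=[-] asks=[#1:5@101]
After op 2 [order #2] market_buy(qty=7): fills=#2x#1:5@101; bids=[-] asks=[-]
After op 3 [order #3] market_buy(qty=1): fills=none; bids=[-] asks=[-]
After op 4 [order #4] limit_buy(price=102, qty=3): fills=none; bids=[#4:3@102] asks=[-]
After op 5 [order #5] market_sell(qty=7): fills=#4x#5:3@102; bids=[-] asks=[-]
After op 6 [order #6] limit_buy(price=105, qty=1): fills=none; bids=[#6:1@105] asks=[-]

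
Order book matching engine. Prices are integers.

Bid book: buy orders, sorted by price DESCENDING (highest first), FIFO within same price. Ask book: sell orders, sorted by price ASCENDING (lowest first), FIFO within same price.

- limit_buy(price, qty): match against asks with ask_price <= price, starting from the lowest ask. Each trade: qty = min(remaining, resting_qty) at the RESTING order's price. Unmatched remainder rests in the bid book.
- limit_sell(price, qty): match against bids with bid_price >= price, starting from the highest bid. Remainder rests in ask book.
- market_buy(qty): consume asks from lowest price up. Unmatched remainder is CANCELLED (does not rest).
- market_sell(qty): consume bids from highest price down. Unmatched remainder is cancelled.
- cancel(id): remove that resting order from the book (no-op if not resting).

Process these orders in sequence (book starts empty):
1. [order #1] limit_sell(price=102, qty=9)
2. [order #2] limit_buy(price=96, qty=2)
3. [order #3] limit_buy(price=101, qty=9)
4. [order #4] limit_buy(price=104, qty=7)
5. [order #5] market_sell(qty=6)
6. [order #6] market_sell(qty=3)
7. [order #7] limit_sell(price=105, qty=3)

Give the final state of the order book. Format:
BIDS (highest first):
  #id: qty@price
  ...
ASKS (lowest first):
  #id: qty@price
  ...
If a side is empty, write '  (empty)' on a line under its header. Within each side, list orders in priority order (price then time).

Answer: BIDS (highest first):
  #2: 2@96
ASKS (lowest first):
  #1: 2@102
  #7: 3@105

Derivation:
After op 1 [order #1] limit_sell(price=102, qty=9): fills=none; bids=[-] asks=[#1:9@102]
After op 2 [order #2] limit_buy(price=96, qty=2): fills=none; bids=[#2:2@96] asks=[#1:9@102]
After op 3 [order #3] limit_buy(price=101, qty=9): fills=none; bids=[#3:9@101 #2:2@96] asks=[#1:9@102]
After op 4 [order #4] limit_buy(price=104, qty=7): fills=#4x#1:7@102; bids=[#3:9@101 #2:2@96] asks=[#1:2@102]
After op 5 [order #5] market_sell(qty=6): fills=#3x#5:6@101; bids=[#3:3@101 #2:2@96] asks=[#1:2@102]
After op 6 [order #6] market_sell(qty=3): fills=#3x#6:3@101; bids=[#2:2@96] asks=[#1:2@102]
After op 7 [order #7] limit_sell(price=105, qty=3): fills=none; bids=[#2:2@96] asks=[#1:2@102 #7:3@105]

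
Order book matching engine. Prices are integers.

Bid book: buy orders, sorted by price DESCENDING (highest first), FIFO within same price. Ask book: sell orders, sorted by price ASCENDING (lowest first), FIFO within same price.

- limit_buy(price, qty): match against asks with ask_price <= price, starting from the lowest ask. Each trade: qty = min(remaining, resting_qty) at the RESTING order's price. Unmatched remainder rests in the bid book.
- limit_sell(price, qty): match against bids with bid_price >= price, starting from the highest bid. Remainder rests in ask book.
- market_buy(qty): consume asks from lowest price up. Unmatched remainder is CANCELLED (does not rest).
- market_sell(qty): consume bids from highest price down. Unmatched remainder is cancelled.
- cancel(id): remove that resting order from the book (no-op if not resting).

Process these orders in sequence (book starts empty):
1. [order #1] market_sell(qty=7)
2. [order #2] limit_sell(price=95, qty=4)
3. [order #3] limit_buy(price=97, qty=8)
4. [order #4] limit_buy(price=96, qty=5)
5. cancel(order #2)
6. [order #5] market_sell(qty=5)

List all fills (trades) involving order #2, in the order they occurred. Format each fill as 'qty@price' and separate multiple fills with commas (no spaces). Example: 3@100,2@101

Answer: 4@95

Derivation:
After op 1 [order #1] market_sell(qty=7): fills=none; bids=[-] asks=[-]
After op 2 [order #2] limit_sell(price=95, qty=4): fills=none; bids=[-] asks=[#2:4@95]
After op 3 [order #3] limit_buy(price=97, qty=8): fills=#3x#2:4@95; bids=[#3:4@97] asks=[-]
After op 4 [order #4] limit_buy(price=96, qty=5): fills=none; bids=[#3:4@97 #4:5@96] asks=[-]
After op 5 cancel(order #2): fills=none; bids=[#3:4@97 #4:5@96] asks=[-]
After op 6 [order #5] market_sell(qty=5): fills=#3x#5:4@97 #4x#5:1@96; bids=[#4:4@96] asks=[-]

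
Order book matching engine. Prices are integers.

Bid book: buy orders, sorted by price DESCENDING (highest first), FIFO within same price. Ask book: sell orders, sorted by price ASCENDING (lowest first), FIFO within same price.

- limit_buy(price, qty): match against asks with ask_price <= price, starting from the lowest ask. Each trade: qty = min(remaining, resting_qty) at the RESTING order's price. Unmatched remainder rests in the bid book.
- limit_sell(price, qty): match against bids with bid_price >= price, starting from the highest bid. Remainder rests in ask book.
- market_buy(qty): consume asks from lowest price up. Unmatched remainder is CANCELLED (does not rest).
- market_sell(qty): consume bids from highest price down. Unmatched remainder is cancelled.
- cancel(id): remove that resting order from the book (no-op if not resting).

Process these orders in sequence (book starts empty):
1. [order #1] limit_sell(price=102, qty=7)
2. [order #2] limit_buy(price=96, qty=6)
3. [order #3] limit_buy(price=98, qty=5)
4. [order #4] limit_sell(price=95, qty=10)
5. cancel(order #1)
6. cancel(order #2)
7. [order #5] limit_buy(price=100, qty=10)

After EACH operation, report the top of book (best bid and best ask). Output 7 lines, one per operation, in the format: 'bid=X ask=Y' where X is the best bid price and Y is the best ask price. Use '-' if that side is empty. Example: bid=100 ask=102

After op 1 [order #1] limit_sell(price=102, qty=7): fills=none; bids=[-] asks=[#1:7@102]
After op 2 [order #2] limit_buy(price=96, qty=6): fills=none; bids=[#2:6@96] asks=[#1:7@102]
After op 3 [order #3] limit_buy(price=98, qty=5): fills=none; bids=[#3:5@98 #2:6@96] asks=[#1:7@102]
After op 4 [order #4] limit_sell(price=95, qty=10): fills=#3x#4:5@98 #2x#4:5@96; bids=[#2:1@96] asks=[#1:7@102]
After op 5 cancel(order #1): fills=none; bids=[#2:1@96] asks=[-]
After op 6 cancel(order #2): fills=none; bids=[-] asks=[-]
After op 7 [order #5] limit_buy(price=100, qty=10): fills=none; bids=[#5:10@100] asks=[-]

Answer: bid=- ask=102
bid=96 ask=102
bid=98 ask=102
bid=96 ask=102
bid=96 ask=-
bid=- ask=-
bid=100 ask=-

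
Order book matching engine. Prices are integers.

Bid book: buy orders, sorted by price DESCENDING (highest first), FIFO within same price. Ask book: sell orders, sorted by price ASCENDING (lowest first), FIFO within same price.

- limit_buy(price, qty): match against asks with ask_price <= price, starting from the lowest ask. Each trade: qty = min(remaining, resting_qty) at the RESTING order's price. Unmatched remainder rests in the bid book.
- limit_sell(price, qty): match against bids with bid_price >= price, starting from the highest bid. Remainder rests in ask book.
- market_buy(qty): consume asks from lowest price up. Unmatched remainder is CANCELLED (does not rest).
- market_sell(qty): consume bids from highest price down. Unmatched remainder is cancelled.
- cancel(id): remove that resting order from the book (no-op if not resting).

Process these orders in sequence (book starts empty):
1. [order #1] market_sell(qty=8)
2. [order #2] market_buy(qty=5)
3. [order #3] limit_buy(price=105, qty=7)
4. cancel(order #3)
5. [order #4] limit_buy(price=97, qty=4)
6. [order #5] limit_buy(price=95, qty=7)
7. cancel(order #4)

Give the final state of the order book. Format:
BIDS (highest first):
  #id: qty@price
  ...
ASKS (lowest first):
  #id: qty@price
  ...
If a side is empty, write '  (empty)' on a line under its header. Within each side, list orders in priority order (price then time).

Answer: BIDS (highest first):
  #5: 7@95
ASKS (lowest first):
  (empty)

Derivation:
After op 1 [order #1] market_sell(qty=8): fills=none; bids=[-] asks=[-]
After op 2 [order #2] market_buy(qty=5): fills=none; bids=[-] asks=[-]
After op 3 [order #3] limit_buy(price=105, qty=7): fills=none; bids=[#3:7@105] asks=[-]
After op 4 cancel(order #3): fills=none; bids=[-] asks=[-]
After op 5 [order #4] limit_buy(price=97, qty=4): fills=none; bids=[#4:4@97] asks=[-]
After op 6 [order #5] limit_buy(price=95, qty=7): fills=none; bids=[#4:4@97 #5:7@95] asks=[-]
After op 7 cancel(order #4): fills=none; bids=[#5:7@95] asks=[-]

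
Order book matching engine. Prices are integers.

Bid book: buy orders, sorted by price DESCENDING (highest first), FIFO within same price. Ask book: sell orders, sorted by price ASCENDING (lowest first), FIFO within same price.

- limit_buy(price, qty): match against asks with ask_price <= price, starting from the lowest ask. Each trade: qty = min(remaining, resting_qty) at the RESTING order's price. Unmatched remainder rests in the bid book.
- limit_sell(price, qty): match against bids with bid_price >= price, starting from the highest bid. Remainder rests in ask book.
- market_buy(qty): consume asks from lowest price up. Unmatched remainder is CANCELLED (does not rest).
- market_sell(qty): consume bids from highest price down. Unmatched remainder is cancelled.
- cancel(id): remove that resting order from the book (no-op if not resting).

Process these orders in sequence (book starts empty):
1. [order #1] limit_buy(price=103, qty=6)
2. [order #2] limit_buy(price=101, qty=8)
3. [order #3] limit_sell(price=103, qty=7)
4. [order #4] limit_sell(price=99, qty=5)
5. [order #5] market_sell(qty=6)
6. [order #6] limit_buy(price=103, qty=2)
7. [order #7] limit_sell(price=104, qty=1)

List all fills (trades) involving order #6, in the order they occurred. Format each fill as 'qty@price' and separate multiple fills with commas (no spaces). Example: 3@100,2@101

After op 1 [order #1] limit_buy(price=103, qty=6): fills=none; bids=[#1:6@103] asks=[-]
After op 2 [order #2] limit_buy(price=101, qty=8): fills=none; bids=[#1:6@103 #2:8@101] asks=[-]
After op 3 [order #3] limit_sell(price=103, qty=7): fills=#1x#3:6@103; bids=[#2:8@101] asks=[#3:1@103]
After op 4 [order #4] limit_sell(price=99, qty=5): fills=#2x#4:5@101; bids=[#2:3@101] asks=[#3:1@103]
After op 5 [order #5] market_sell(qty=6): fills=#2x#5:3@101; bids=[-] asks=[#3:1@103]
After op 6 [order #6] limit_buy(price=103, qty=2): fills=#6x#3:1@103; bids=[#6:1@103] asks=[-]
After op 7 [order #7] limit_sell(price=104, qty=1): fills=none; bids=[#6:1@103] asks=[#7:1@104]

Answer: 1@103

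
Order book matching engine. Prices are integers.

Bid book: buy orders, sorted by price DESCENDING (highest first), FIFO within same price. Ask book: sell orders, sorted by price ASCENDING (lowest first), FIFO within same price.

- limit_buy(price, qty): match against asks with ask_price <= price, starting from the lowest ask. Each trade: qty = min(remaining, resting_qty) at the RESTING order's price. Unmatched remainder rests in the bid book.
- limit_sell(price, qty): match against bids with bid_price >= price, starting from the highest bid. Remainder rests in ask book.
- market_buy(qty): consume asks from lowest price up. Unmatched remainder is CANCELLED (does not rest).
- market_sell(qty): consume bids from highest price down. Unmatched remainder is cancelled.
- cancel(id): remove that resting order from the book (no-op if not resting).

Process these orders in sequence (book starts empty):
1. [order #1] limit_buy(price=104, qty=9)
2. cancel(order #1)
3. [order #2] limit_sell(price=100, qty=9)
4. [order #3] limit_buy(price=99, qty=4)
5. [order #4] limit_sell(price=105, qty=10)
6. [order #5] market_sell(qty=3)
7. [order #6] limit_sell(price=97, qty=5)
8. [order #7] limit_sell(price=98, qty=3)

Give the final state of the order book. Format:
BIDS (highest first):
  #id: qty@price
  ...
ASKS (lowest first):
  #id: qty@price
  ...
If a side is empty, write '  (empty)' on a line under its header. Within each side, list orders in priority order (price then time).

After op 1 [order #1] limit_buy(price=104, qty=9): fills=none; bids=[#1:9@104] asks=[-]
After op 2 cancel(order #1): fills=none; bids=[-] asks=[-]
After op 3 [order #2] limit_sell(price=100, qty=9): fills=none; bids=[-] asks=[#2:9@100]
After op 4 [order #3] limit_buy(price=99, qty=4): fills=none; bids=[#3:4@99] asks=[#2:9@100]
After op 5 [order #4] limit_sell(price=105, qty=10): fills=none; bids=[#3:4@99] asks=[#2:9@100 #4:10@105]
After op 6 [order #5] market_sell(qty=3): fills=#3x#5:3@99; bids=[#3:1@99] asks=[#2:9@100 #4:10@105]
After op 7 [order #6] limit_sell(price=97, qty=5): fills=#3x#6:1@99; bids=[-] asks=[#6:4@97 #2:9@100 #4:10@105]
After op 8 [order #7] limit_sell(price=98, qty=3): fills=none; bids=[-] asks=[#6:4@97 #7:3@98 #2:9@100 #4:10@105]

Answer: BIDS (highest first):
  (empty)
ASKS (lowest first):
  #6: 4@97
  #7: 3@98
  #2: 9@100
  #4: 10@105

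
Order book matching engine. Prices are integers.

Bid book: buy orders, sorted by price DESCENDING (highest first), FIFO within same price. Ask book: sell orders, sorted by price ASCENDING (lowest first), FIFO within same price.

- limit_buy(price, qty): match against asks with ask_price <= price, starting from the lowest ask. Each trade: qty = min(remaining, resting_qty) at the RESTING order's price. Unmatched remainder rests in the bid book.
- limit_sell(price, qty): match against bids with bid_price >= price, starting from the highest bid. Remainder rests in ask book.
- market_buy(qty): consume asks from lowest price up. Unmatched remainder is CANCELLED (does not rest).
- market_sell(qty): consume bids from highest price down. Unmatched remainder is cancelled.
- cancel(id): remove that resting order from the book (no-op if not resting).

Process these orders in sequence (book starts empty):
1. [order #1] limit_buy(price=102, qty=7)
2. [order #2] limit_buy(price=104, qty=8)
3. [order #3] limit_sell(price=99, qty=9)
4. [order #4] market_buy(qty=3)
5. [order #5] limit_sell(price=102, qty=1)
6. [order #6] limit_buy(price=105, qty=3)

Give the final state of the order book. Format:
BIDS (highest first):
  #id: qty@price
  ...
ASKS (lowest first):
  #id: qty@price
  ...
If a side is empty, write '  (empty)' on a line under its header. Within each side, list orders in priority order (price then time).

Answer: BIDS (highest first):
  #6: 3@105
  #1: 5@102
ASKS (lowest first):
  (empty)

Derivation:
After op 1 [order #1] limit_buy(price=102, qty=7): fills=none; bids=[#1:7@102] asks=[-]
After op 2 [order #2] limit_buy(price=104, qty=8): fills=none; bids=[#2:8@104 #1:7@102] asks=[-]
After op 3 [order #3] limit_sell(price=99, qty=9): fills=#2x#3:8@104 #1x#3:1@102; bids=[#1:6@102] asks=[-]
After op 4 [order #4] market_buy(qty=3): fills=none; bids=[#1:6@102] asks=[-]
After op 5 [order #5] limit_sell(price=102, qty=1): fills=#1x#5:1@102; bids=[#1:5@102] asks=[-]
After op 6 [order #6] limit_buy(price=105, qty=3): fills=none; bids=[#6:3@105 #1:5@102] asks=[-]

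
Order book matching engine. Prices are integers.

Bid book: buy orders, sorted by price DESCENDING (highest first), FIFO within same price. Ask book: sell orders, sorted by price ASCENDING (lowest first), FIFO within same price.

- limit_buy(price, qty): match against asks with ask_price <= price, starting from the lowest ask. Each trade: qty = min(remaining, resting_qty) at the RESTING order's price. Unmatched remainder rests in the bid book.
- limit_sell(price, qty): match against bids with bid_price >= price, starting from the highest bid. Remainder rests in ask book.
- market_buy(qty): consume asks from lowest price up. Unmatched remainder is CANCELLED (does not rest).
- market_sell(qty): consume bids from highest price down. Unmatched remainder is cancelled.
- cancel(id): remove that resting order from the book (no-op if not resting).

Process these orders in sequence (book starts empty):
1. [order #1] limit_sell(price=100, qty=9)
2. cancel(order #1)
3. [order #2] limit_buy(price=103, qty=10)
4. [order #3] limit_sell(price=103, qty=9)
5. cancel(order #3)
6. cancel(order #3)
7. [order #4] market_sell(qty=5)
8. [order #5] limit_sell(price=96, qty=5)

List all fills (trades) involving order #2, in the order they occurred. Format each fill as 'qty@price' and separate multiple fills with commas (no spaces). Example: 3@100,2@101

After op 1 [order #1] limit_sell(price=100, qty=9): fills=none; bids=[-] asks=[#1:9@100]
After op 2 cancel(order #1): fills=none; bids=[-] asks=[-]
After op 3 [order #2] limit_buy(price=103, qty=10): fills=none; bids=[#2:10@103] asks=[-]
After op 4 [order #3] limit_sell(price=103, qty=9): fills=#2x#3:9@103; bids=[#2:1@103] asks=[-]
After op 5 cancel(order #3): fills=none; bids=[#2:1@103] asks=[-]
After op 6 cancel(order #3): fills=none; bids=[#2:1@103] asks=[-]
After op 7 [order #4] market_sell(qty=5): fills=#2x#4:1@103; bids=[-] asks=[-]
After op 8 [order #5] limit_sell(price=96, qty=5): fills=none; bids=[-] asks=[#5:5@96]

Answer: 9@103,1@103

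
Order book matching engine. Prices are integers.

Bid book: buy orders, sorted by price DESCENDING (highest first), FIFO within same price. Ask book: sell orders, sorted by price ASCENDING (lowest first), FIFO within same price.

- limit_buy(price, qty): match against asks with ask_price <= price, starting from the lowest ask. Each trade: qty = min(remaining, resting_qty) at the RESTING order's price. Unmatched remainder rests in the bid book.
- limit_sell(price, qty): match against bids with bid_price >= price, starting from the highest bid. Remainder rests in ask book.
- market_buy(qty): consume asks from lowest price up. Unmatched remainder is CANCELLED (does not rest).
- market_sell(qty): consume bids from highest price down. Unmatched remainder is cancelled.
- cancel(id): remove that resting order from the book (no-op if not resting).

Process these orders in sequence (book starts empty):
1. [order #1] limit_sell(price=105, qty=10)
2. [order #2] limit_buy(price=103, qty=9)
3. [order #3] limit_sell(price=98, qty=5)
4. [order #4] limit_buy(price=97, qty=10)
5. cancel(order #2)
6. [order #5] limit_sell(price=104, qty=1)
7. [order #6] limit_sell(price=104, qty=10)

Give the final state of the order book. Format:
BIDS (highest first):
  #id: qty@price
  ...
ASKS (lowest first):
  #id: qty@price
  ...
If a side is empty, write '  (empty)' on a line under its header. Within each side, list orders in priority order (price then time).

Answer: BIDS (highest first):
  #4: 10@97
ASKS (lowest first):
  #5: 1@104
  #6: 10@104
  #1: 10@105

Derivation:
After op 1 [order #1] limit_sell(price=105, qty=10): fills=none; bids=[-] asks=[#1:10@105]
After op 2 [order #2] limit_buy(price=103, qty=9): fills=none; bids=[#2:9@103] asks=[#1:10@105]
After op 3 [order #3] limit_sell(price=98, qty=5): fills=#2x#3:5@103; bids=[#2:4@103] asks=[#1:10@105]
After op 4 [order #4] limit_buy(price=97, qty=10): fills=none; bids=[#2:4@103 #4:10@97] asks=[#1:10@105]
After op 5 cancel(order #2): fills=none; bids=[#4:10@97] asks=[#1:10@105]
After op 6 [order #5] limit_sell(price=104, qty=1): fills=none; bids=[#4:10@97] asks=[#5:1@104 #1:10@105]
After op 7 [order #6] limit_sell(price=104, qty=10): fills=none; bids=[#4:10@97] asks=[#5:1@104 #6:10@104 #1:10@105]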